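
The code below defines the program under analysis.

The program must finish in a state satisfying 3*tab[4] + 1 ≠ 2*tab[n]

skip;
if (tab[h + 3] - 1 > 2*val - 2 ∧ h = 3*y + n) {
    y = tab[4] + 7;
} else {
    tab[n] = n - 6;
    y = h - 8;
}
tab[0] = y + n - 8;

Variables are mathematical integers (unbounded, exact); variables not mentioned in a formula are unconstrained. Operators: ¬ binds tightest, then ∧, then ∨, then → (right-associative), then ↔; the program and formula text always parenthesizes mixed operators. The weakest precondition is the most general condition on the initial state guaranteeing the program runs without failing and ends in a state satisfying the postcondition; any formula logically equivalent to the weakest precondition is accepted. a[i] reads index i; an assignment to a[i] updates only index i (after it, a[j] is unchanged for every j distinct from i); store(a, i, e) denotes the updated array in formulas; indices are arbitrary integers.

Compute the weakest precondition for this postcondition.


Working backward. After the program, the postcondition 3*tab[4] + 1 ≠ 2*tab[n] must hold; in canonical form it is 3*tab[4] ≠ 2*tab[n] - 1.
Before tab[0] := y + n - 8: 3*tab[4] ≠ 2*store(tab, 0, n + y - 8)[n] - 1
Then branch requires 3*tab[4] ≠ 2*store(tab, 0, tab[4] + n - 1)[n] - 1; else branch requires 3*store(tab, n, n - 6)[4] ≠ 2*store(store(tab, n, n - 6), 0, h + n - 16)[n] - 1.
Before the if: ((tab[h + 3] > 2*val - 1 ∧ h = n + 3*y) → 3*tab[4] ≠ 2*store(tab, 0, tab[4] + n - 1)[n] - 1) ∧ ((¬(tab[h + 3] > 2*val - 1 ∧ h = n + 3*y)) → 3*store(tab, n, n - 6)[4] ≠ 2*store(store(tab, n, n - 6), 0, h + n - 16)[n] - 1)
Before skip: ((tab[h + 3] > 2*val - 1 ∧ h = n + 3*y) → 3*tab[4] ≠ 2*store(tab, 0, tab[4] + n - 1)[n] - 1) ∧ ((¬(tab[h + 3] > 2*val - 1 ∧ h = n + 3*y)) → 3*store(tab, n, n - 6)[4] ≠ 2*store(store(tab, n, n - 6), 0, h + n - 16)[n] - 1)
Answer: WP = ((tab[h + 3] > 2*val - 1 ∧ h = n + 3*y) → 3*tab[4] ≠ 2*store(tab, 0, tab[4] + n - 1)[n] - 1) ∧ ((¬(tab[h + 3] > 2*val - 1 ∧ h = n + 3*y)) → 3*store(tab, n, n - 6)[4] ≠ 2*store(store(tab, n, n - 6), 0, h + n - 16)[n] - 1)


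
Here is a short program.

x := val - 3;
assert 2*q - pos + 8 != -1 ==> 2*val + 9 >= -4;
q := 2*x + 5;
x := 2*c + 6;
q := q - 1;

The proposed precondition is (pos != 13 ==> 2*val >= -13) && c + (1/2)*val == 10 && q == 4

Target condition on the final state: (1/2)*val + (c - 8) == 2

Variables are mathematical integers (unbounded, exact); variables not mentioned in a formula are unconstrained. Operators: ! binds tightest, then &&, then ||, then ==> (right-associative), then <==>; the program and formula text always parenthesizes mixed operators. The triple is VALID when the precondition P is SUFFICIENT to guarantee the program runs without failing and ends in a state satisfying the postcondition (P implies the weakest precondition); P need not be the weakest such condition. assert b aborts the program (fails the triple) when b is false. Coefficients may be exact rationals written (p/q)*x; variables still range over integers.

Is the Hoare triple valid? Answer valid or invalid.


Working backward. After the program, the postcondition (1/2)*val + (c - 8) == 2 must hold; in canonical form it is c + (1/2)*val == 10.
Before q := q - 1: c + (1/2)*val == 10
Before x := 2*c + 6: c + (1/2)*val == 10
Before q := 2*x + 5: c + (1/2)*val == 10
Before assert 2*q - pos + 8 != -1 ==> 2*val + 9 >= -4: (2*q != pos - 9 ==> 2*val >= -13) && c + (1/2)*val == 10
Before x := val - 3: (2*q != pos - 9 ==> 2*val >= -13) && c + (1/2)*val == 10
The weakest precondition is (2*q != pos - 9 ==> 2*val >= -13) && c + (1/2)*val == 10.
Check whether (pos != 13 ==> 2*val >= -13) && c + (1/2)*val == 10 && q == 4 implies it.
Countermodel: at the initial state c = 14, pos = 13, q = 4, val = -8, the precondition holds but the weakest precondition fails.
Answer: invalid


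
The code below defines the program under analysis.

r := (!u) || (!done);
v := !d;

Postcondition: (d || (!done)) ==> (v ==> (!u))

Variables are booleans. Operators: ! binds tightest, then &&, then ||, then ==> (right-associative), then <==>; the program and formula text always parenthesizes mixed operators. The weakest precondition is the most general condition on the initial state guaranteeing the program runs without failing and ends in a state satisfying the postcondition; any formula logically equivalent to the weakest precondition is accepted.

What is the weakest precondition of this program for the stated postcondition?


Working backward. After the program, (d || (!done)) ==> (v ==> (!u)) must hold.
Before v := !d: (d || (!done)) ==> ((!d) ==> (!u))
Before r := (!u) || (!done): (d || (!done)) ==> ((!d) ==> (!u))
Answer: WP = (d || (!done)) ==> ((!d) ==> (!u))


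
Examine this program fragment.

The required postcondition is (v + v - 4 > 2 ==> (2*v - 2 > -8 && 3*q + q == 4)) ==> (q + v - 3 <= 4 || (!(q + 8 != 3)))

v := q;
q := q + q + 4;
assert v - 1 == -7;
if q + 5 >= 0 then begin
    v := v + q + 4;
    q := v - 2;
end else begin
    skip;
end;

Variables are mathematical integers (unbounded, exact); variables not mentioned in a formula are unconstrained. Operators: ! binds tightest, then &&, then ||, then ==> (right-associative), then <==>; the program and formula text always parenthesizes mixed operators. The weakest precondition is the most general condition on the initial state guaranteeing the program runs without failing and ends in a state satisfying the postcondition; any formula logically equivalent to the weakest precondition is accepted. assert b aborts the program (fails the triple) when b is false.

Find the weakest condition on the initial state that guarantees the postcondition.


Working backward. After the program, the postcondition (v + v - 4 > 2 ==> (2*v - 2 > -8 && 3*q + q == 4)) ==> (q + v - 3 <= 4 || (!(q + 8 != 3))) must hold; in canonical form it is (2*v > 6 ==> (2*v > -6 && 4*q == 4)) ==> (q + v <= 7 || (!(q != -5))).
Then branch requires (2*q + 2*v > -2 ==> (2*q + 2*v > -14 && 4*q + 4*v == -4)) ==> (2*q + 2*v <= 1 || (!(q + v != -7))); else branch requires (2*v > 6 ==> (2*v > -6 && 4*q == 4)) ==> (q + v <= 7 || (!(q != -5))).
Before the if: (q >= -5 ==> ((2*q + 2*v > -2 ==> (2*q + 2*v > -14 && 4*q + 4*v == -4)) ==> (2*q + 2*v <= 1 || (!(q + v != -7))))) && ((!(q >= -5)) ==> ((2*v > 6 ==> (2*v > -6 && 4*q == 4)) ==> (q + v <= 7 || (!(q != -5)))))
Before assert v - 1 == -7: v == -6 && (q >= -5 ==> ((2*q + 2*v > -2 ==> (2*q + 2*v > -14 && 4*q + 4*v == -4)) ==> (2*q + 2*v <= 1 || (!(q + v != -7))))) && ((!(q >= -5)) ==> ((2*v > 6 ==> (2*v > -6 && 4*q == 4)) ==> (q + v <= 7 || (!(q != -5)))))
Before q := q + q + 4: v == -6 && (2*q >= -9 ==> ((4*q + 2*v > -10 ==> (4*q + 2*v > -22 && 8*q + 4*v == -20)) ==> (4*q + 2*v <= -7 || (!(2*q + v != -11))))) && ((!(2*q >= -9)) ==> ((2*v > 6 ==> (2*v > -6 && 8*q == -12)) ==> (2*q + v <= 3 || (!(2*q != -9)))))
Before v := q: q == -6 && (2*q >= -9 ==> ((6*q > -10 ==> (6*q > -22 && 12*q == -20)) ==> (6*q <= -7 || (!(3*q != -11))))) && ((!(2*q >= -9)) ==> ((2*q > 6 ==> (2*q > -6 && 8*q == -12)) ==> (3*q <= 3 || (!(2*q != -9)))))
Answer: WP = q == -6 && (2*q >= -9 ==> ((6*q > -10 ==> (6*q > -22 && 12*q == -20)) ==> (6*q <= -7 || (!(3*q != -11))))) && ((!(2*q >= -9)) ==> ((2*q > 6 ==> (2*q > -6 && 8*q == -12)) ==> (3*q <= 3 || (!(2*q != -9)))))


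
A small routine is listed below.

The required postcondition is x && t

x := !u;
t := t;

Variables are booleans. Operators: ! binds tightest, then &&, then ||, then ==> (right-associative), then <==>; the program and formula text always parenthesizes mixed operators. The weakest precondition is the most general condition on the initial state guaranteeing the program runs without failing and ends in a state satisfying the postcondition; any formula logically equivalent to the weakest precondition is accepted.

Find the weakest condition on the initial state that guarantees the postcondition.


Working backward. After the program, x && t must hold.
Before t := t: x && t
Before x := !u: (!u) && t
Answer: WP = (!u) && t


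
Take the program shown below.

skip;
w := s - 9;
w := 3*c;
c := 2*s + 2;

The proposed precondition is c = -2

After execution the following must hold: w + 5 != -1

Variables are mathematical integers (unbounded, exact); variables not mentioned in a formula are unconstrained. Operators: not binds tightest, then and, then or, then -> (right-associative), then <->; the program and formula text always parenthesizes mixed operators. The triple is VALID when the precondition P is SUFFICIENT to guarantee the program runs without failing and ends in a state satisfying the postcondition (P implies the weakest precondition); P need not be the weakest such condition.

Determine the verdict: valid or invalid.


Working backward. After the program, the postcondition w + 5 != -1 must hold; in canonical form it is w != -6.
Before c := 2*s + 2: w != -6
Before w := 3*c: 3*c != -6
Before w := s - 9: 3*c != -6
Before skip: 3*c != -6
The weakest precondition is 3*c != -6.
Check whether c = -2 implies it.
Countermodel: at the initial state c = -2, the precondition holds but the weakest precondition fails.
Answer: invalid


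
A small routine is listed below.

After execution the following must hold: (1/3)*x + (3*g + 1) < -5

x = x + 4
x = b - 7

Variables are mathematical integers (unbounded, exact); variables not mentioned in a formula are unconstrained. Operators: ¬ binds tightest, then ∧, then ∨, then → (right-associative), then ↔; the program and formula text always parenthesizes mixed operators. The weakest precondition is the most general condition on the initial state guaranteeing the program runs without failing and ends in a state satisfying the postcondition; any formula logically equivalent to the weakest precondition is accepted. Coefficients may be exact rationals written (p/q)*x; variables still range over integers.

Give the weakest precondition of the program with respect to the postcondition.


Working backward. After the program, the postcondition (1/3)*x + (3*g + 1) < -5 must hold; in canonical form it is 3*g + (1/3)*x < -6.
Before x := b - 7: (1/3)*b + 3*g < -11/3
Before x := x + 4: (1/3)*b + 3*g < -11/3
Answer: WP = (1/3)*b + 3*g < -11/3


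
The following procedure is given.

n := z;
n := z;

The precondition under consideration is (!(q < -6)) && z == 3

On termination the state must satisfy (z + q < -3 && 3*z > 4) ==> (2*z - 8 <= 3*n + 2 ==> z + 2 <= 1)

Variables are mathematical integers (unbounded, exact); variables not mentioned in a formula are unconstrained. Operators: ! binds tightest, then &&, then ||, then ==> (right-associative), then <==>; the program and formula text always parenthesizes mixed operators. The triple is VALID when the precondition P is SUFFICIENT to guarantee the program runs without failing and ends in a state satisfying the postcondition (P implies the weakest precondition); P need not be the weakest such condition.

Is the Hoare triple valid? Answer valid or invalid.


Working backward. After the program, the postcondition (z + q < -3 && 3*z > 4) ==> (2*z - 8 <= 3*n + 2 ==> z + 2 <= 1) must hold; in canonical form it is (q + z < -3 && 3*z > 4) ==> (2*z <= 3*n + 10 ==> z <= -1).
Before n := z: (q + z < -3 && 3*z > 4) ==> (z >= -10 ==> z <= -1)
Before n := z: (q + z < -3 && 3*z > 4) ==> (z >= -10 ==> z <= -1)
The weakest precondition is (q + z < -3 && 3*z > 4) ==> (z >= -10 ==> z <= -1).
Check whether (!(q < -6)) && z == 3 implies it.
Every state satisfying the precondition satisfies the weakest precondition: the implication holds.
Answer: valid


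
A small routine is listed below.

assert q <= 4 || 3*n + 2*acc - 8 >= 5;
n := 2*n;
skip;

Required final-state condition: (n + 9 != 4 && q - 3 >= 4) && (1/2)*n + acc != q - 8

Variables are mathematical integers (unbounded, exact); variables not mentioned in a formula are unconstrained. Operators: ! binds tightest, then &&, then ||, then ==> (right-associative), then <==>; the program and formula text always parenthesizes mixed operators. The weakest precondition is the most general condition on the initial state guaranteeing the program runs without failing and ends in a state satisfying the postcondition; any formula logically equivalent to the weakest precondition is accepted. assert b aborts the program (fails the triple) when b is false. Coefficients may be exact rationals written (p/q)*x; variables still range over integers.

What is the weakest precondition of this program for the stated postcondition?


Working backward. After the program, the postcondition (n + 9 != 4 && q - 3 >= 4) && (1/2)*n + acc != q - 8 must hold; in canonical form it is n != -5 && q >= 7 && acc + (1/2)*n != q - 8.
Before skip: n != -5 && q >= 7 && acc + (1/2)*n != q - 8
Before n := 2*n: 2*n != -5 && q >= 7 && acc + n != q - 8
Before assert q <= 4 || 3*n + 2*acc - 8 >= 5: (q <= 4 || 2*acc + 3*n >= 13) && 2*n != -5 && q >= 7 && acc + n != q - 8
Answer: WP = (q <= 4 || 2*acc + 3*n >= 13) && 2*n != -5 && q >= 7 && acc + n != q - 8


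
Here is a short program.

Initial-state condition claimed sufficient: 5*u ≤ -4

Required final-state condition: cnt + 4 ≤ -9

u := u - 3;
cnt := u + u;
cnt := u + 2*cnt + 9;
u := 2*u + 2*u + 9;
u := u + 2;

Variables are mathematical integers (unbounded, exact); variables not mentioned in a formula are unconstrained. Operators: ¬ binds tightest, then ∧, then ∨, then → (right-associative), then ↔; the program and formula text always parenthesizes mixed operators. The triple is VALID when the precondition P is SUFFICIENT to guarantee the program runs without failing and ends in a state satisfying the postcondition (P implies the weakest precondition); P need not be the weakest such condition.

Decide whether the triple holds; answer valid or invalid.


Working backward. After the program, the postcondition cnt + 4 ≤ -9 must hold; in canonical form it is cnt ≤ -13.
Before u := u + 2: cnt ≤ -13
Before u := 2*u + 2*u + 9: cnt ≤ -13
Before cnt := u + 2*cnt + 9: 2*cnt + u ≤ -22
Before cnt := u + u: 5*u ≤ -22
Before u := u - 3: 5*u ≤ -7
The weakest precondition is 5*u ≤ -7.
Check whether 5*u ≤ -4 implies it.
Countermodel: at the initial state u = -1, the precondition holds but the weakest precondition fails.
Answer: invalid


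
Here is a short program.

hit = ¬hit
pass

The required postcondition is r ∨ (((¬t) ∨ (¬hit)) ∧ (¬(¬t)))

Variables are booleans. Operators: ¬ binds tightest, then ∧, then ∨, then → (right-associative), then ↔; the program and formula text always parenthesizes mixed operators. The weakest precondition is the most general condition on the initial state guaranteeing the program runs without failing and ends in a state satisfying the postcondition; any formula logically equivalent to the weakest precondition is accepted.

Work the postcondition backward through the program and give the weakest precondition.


Working backward. After the program, the postcondition r ∨ (((¬t) ∨ (¬hit)) ∧ (¬(¬t))) must hold; in canonical form it is r ∨ (((¬t) ∨ (¬hit)) ∧ t).
Before skip: r ∨ (((¬t) ∨ (¬hit)) ∧ t)
Before hit := ¬hit: r ∨ (((¬t) ∨ hit) ∧ t)
Answer: WP = r ∨ (((¬t) ∨ hit) ∧ t)


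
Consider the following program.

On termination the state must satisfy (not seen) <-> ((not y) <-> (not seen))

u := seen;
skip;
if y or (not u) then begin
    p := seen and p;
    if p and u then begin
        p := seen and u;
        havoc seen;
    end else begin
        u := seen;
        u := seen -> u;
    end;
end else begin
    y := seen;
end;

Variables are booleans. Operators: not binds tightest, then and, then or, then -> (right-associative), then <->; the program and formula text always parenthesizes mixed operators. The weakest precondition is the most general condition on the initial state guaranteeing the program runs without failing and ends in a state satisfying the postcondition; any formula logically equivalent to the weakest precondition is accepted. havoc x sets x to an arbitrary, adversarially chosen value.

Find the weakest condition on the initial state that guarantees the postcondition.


Working backward. After the program, (not seen) <-> ((not y) <-> (not seen)) must hold.
Then branch requires ((seen and p and u) -> (not y)) and ((not (seen and p and u)) -> ((not seen) <-> ((not y) <-> (not seen)))); else branch requires not seen.
Before the if: ((y or (not u)) -> (((seen and p and u) -> (not y)) and ((not (seen and p and u)) -> ((not seen) <-> ((not y) <-> (not seen)))))) and ((not (y or (not u))) -> (not seen))
Before skip: ((y or (not u)) -> (((seen and p and u) -> (not y)) and ((not (seen and p and u)) -> ((not seen) <-> ((not y) <-> (not seen)))))) and ((not (y or (not u))) -> (not seen))
Before u := seen: ((y or (not seen)) -> (((seen and p) -> (not y)) and ((not (seen and p)) -> ((not seen) <-> ((not y) <-> (not seen)))))) and ((not (y or (not seen))) -> (not seen))
Answer: WP = ((y or (not seen)) -> (((seen and p) -> (not y)) and ((not (seen and p)) -> ((not seen) <-> ((not y) <-> (not seen)))))) and ((not (y or (not seen))) -> (not seen))


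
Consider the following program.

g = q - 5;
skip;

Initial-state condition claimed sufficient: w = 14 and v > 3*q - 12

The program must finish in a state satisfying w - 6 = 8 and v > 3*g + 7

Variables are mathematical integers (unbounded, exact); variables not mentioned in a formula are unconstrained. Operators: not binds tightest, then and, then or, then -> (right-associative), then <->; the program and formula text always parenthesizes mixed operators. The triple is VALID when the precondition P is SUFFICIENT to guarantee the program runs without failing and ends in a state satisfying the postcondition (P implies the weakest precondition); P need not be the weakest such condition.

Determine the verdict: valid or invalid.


Working backward. After the program, the postcondition w - 6 = 8 and v > 3*g + 7 must hold; in canonical form it is w = 14 and v > 3*g + 7.
Before skip: w = 14 and v > 3*g + 7
Before g := q - 5: w = 14 and v > 3*q - 8
The weakest precondition is w = 14 and v > 3*q - 8.
Check whether w = 14 and v > 3*q - 12 implies it.
Countermodel: at the initial state q = 3, v = 1, w = 14, the precondition holds but the weakest precondition fails.
Answer: invalid


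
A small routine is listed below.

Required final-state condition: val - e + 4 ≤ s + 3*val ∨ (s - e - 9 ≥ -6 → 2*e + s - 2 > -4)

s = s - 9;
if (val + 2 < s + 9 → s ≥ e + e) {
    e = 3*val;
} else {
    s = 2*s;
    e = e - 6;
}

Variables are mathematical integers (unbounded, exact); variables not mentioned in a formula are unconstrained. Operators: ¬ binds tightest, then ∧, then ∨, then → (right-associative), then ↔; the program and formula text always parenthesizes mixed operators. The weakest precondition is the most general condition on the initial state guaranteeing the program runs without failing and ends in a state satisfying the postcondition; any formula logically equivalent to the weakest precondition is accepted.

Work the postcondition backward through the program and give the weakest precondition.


Working backward. After the program, the postcondition val - e + 4 ≤ s + 3*val ∨ (s - e - 9 ≥ -6 → 2*e + s - 2 > -4) must hold; in canonical form it is e + s + 2*val ≥ 4 ∨ (s ≥ e + 3 → 2*e + s > -2).
Then branch requires s + 5*val ≥ 4 ∨ (s ≥ 3*val + 3 → s + 6*val > -2); else branch requires e + 2*s + 2*val ≥ 10 ∨ (2*s ≥ e - 3 → 2*e + 2*s > 10).
Before the if: ((val < s + 7 → s ≥ 2*e) → (s + 5*val ≥ 4 ∨ (s ≥ 3*val + 3 → s + 6*val > -2))) ∧ ((¬(val < s + 7 → s ≥ 2*e)) → (e + 2*s + 2*val ≥ 10 ∨ (2*s ≥ e - 3 → 2*e + 2*s > 10)))
Before s := s - 9: ((val < s - 2 → s ≥ 2*e + 9) → (s + 5*val ≥ 13 ∨ (s ≥ 3*val + 12 → s + 6*val > 7))) ∧ ((¬(val < s - 2 → s ≥ 2*e + 9)) → (e + 2*s + 2*val ≥ 28 ∨ (2*s ≥ e + 15 → 2*e + 2*s > 28)))
Answer: WP = ((val < s - 2 → s ≥ 2*e + 9) → (s + 5*val ≥ 13 ∨ (s ≥ 3*val + 12 → s + 6*val > 7))) ∧ ((¬(val < s - 2 → s ≥ 2*e + 9)) → (e + 2*s + 2*val ≥ 28 ∨ (2*s ≥ e + 15 → 2*e + 2*s > 28)))


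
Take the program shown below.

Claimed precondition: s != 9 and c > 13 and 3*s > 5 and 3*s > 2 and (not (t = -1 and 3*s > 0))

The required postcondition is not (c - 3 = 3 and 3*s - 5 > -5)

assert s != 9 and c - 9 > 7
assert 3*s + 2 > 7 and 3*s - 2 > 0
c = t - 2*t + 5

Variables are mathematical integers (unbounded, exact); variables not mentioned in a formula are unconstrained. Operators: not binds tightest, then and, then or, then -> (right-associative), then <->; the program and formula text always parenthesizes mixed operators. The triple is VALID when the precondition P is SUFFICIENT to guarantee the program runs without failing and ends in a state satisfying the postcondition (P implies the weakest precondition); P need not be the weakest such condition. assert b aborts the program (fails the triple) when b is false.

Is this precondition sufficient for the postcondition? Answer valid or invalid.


Working backward. After the program, the postcondition not (c - 3 = 3 and 3*s - 5 > -5) must hold; in canonical form it is not (c = 6 and 3*s > 0).
Before c := t - 2*t + 5: not (t = -1 and 3*s > 0)
Before assert 3*s + 2 > 7 and 3*s - 2 > 0: 3*s > 5 and 3*s > 2 and (not (t = -1 and 3*s > 0))
Before assert s != 9 and c - 9 > 7: s != 9 and c > 16 and 3*s > 5 and 3*s > 2 and (not (t = -1 and 3*s > 0))
The weakest precondition is s != 9 and c > 16 and 3*s > 5 and 3*s > 2 and (not (t = -1 and 3*s > 0)).
Check whether s != 9 and c > 13 and 3*s > 5 and 3*s > 2 and (not (t = -1 and 3*s > 0)) implies it.
Countermodel: at the initial state c = 14, s = 2, t = 0, the precondition holds but the weakest precondition fails.
Answer: invalid


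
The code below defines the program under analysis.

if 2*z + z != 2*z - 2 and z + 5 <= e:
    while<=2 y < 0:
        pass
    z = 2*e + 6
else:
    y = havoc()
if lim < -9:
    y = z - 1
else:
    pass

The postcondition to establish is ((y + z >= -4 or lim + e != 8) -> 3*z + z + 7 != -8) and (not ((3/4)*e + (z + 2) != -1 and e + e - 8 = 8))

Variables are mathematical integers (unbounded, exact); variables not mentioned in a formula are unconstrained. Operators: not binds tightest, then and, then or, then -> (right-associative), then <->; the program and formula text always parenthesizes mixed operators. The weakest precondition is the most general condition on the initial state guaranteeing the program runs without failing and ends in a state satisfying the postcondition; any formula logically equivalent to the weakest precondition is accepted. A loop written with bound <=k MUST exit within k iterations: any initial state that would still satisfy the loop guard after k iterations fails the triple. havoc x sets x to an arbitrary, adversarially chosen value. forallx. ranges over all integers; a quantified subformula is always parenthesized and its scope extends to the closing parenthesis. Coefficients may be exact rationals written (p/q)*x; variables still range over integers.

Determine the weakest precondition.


Working backward. After the program, the postcondition ((y + z >= -4 or lim + e != 8) -> 3*z + z + 7 != -8) and (not ((3/4)*e + (z + 2) != -1 and e + e - 8 = 8)) must hold; in canonical form it is ((y + z >= -4 or e + lim != 8) -> 4*z != -15) and (not ((3/4)*e + z != -3 and 2*e = 16)).
Then branch requires ((2*z >= -3 or e + lim != 8) -> 4*z != -15) and (not ((3/4)*e + z != -3 and 2*e = 16)); else branch requires ((y + z >= -4 or e + lim != 8) -> 4*z != -15) and (not ((3/4)*e + z != -3 and 2*e = 16)).
Before the if: (lim < -9 -> (((2*z >= -3 or e + lim != 8) -> 4*z != -15) and (not ((3/4)*e + z != -3 and 2*e = 16)))) and ((not (lim < -9)) -> (((y + z >= -4 or e + lim != 8) -> 4*z != -15) and (not ((3/4)*e + z != -3 and 2*e = 16))))
Then branch requires (y < 0 -> ((y < 0 -> ((not (y < 0)) and (lim < -9 -> (((4*e >= -15 or e + lim != 8) -> 8*e != -39) and (not ((11/4)*e != -9 and 2*e = 16)))) and ((not (lim < -9)) -> (((2*e + y >= -10 or e + lim != 8) -> 8*e != -39) and (not ((11/4)*e != -9 and 2*e = 16)))))) and ((not (y < 0)) -> ((lim < -9 -> (((4*e >= -15 or e + lim != 8) -> 8*e != -39) and (not ((11/4)*e != -9 and 2*e = 16)))) and ((not (lim < -9)) -> (((2*e + y >= -10 or e + lim != 8) -> 8*e != -39) and (not ((11/4)*e != -9 and 2*e = 16)))))))) and ((not (y < 0)) -> ((lim < -9 -> (((4*e >= -15 or e + lim != 8) -> 8*e != -39) and (not ((11/4)*e != -9 and 2*e = 16)))) and ((not (lim < -9)) -> (((2*e + y >= -10 or e + lim != 8) -> 8*e != -39) and (not ((11/4)*e != -9 and 2*e = 16)))))); else branch requires forall y_1. ((lim < -9 -> (((2*z >= -3 or e + lim != 8) -> 4*z != -15) and (not ((3/4)*e + z != -3 and 2*e = 16)))) and ((not (lim < -9)) -> (((y_1 + z >= -4 or e + lim != 8) -> 4*z != -15) and (not ((3/4)*e + z != -3 and 2*e = 16))))).
Before the if: ((z != -2 and z <= e - 5) -> ((y < 0 -> ((y < 0 -> ((not (y < 0)) and (lim < -9 -> (((4*e >= -15 or e + lim != 8) -> 8*e != -39) and (not ((11/4)*e != -9 and 2*e = 16)))) and ((not (lim < -9)) -> (((2*e + y >= -10 or e + lim != 8) -> 8*e != -39) and (not ((11/4)*e != -9 and 2*e = 16)))))) and ((not (y < 0)) -> ((lim < -9 -> (((4*e >= -15 or e + lim != 8) -> 8*e != -39) and (not ((11/4)*e != -9 and 2*e = 16)))) and ((not (lim < -9)) -> (((2*e + y >= -10 or e + lim != 8) -> 8*e != -39) and (not ((11/4)*e != -9 and 2*e = 16)))))))) and ((not (y < 0)) -> ((lim < -9 -> (((4*e >= -15 or e + lim != 8) -> 8*e != -39) and (not ((11/4)*e != -9 and 2*e = 16)))) and ((not (lim < -9)) -> (((2*e + y >= -10 or e + lim != 8) -> 8*e != -39) and (not ((11/4)*e != -9 and 2*e = 16)))))))) and ((not (z != -2 and z <= e - 5)) -> (forall y_1. ((lim < -9 -> (((2*z >= -3 or e + lim != 8) -> 4*z != -15) and (not ((3/4)*e + z != -3 and 2*e = 16)))) and ((not (lim < -9)) -> (((y_1 + z >= -4 or e + lim != 8) -> 4*z != -15) and (not ((3/4)*e + z != -3 and 2*e = 16)))))))
Answer: WP = ((z != -2 and z <= e - 5) -> ((y < 0 -> ((y < 0 -> ((not (y < 0)) and (lim < -9 -> (((4*e >= -15 or e + lim != 8) -> 8*e != -39) and (not ((11/4)*e != -9 and 2*e = 16)))) and ((not (lim < -9)) -> (((2*e + y >= -10 or e + lim != 8) -> 8*e != -39) and (not ((11/4)*e != -9 and 2*e = 16)))))) and ((not (y < 0)) -> ((lim < -9 -> (((4*e >= -15 or e + lim != 8) -> 8*e != -39) and (not ((11/4)*e != -9 and 2*e = 16)))) and ((not (lim < -9)) -> (((2*e + y >= -10 or e + lim != 8) -> 8*e != -39) and (not ((11/4)*e != -9 and 2*e = 16)))))))) and ((not (y < 0)) -> ((lim < -9 -> (((4*e >= -15 or e + lim != 8) -> 8*e != -39) and (not ((11/4)*e != -9 and 2*e = 16)))) and ((not (lim < -9)) -> (((2*e + y >= -10 or e + lim != 8) -> 8*e != -39) and (not ((11/4)*e != -9 and 2*e = 16)))))))) and ((not (z != -2 and z <= e - 5)) -> (forall y_1. ((lim < -9 -> (((2*z >= -3 or e + lim != 8) -> 4*z != -15) and (not ((3/4)*e + z != -3 and 2*e = 16)))) and ((not (lim < -9)) -> (((y_1 + z >= -4 or e + lim != 8) -> 4*z != -15) and (not ((3/4)*e + z != -3 and 2*e = 16)))))))


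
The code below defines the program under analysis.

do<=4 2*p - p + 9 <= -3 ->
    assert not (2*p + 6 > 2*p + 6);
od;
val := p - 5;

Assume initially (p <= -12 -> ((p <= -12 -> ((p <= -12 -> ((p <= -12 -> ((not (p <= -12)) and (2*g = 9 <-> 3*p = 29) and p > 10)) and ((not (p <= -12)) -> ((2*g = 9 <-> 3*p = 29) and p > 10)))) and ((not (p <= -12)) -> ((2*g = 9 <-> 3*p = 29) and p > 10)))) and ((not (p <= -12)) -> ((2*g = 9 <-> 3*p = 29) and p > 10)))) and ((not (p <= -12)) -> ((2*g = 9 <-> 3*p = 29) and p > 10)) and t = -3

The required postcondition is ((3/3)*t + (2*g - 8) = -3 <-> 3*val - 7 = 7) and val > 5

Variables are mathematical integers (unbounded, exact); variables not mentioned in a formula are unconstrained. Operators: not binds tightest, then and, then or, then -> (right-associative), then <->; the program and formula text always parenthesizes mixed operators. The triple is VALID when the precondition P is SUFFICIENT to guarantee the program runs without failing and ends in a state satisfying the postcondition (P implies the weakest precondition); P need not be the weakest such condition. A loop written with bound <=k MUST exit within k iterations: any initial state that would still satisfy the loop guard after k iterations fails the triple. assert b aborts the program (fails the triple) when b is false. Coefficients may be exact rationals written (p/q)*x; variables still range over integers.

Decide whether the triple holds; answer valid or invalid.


Working backward. After the program, the postcondition ((3/3)*t + (2*g - 8) = -3 <-> 3*val - 7 = 7) and val > 5 must hold; in canonical form it is (2*g + t = 5 <-> 3*val = 14) and val > 5.
Before val := p - 5: (2*g + t = 5 <-> 3*p = 29) and p > 10
Before the loop (bound <=4), unroll the exhaustion recursion (WP_0 = exit-now case; WP_j = one more guarded iteration, up to j = 4):
  WP_0: (not (p <= -12)) and (2*g + t = 5 <-> 3*p = 29) and p > 10
  WP_1: (p <= -12 -> ((not (p <= -12)) and (2*g + t = 5 <-> 3*p = 29) and p > 10)) and ((not (p <= -12)) -> ((2*g + t = 5 <-> 3*p = 29) and p > 10))
  WP_2: (p <= -12 -> ((p <= -12 -> ((not (p <= -12)) and (2*g + t = 5 <-> 3*p = 29) and p > 10)) and ((not (p <= -12)) -> ((2*g + t = 5 <-> 3*p = 29) and p > 10)))) and ((not (p <= -12)) -> ((2*g + t = 5 <-> 3*p = 29) and p > 10))
  WP_3: (p <= -12 -> ((p <= -12 -> ((p <= -12 -> ((not (p <= -12)) and (2*g + t = 5 <-> 3*p = 29) and p > 10)) and ((not (p <= -12)) -> ((2*g + t = 5 <-> 3*p = 29) and p > 10)))) and ((not (p <= -12)) -> ((2*g + t = 5 <-> 3*p = 29) and p > 10)))) and ((not (p <= -12)) -> ((2*g + t = 5 <-> 3*p = 29) and p > 10))
  WP_4: (p <= -12 -> ((p <= -12 -> ((p <= -12 -> ((p <= -12 -> ((not (p <= -12)) and (2*g + t = 5 <-> 3*p = 29) and p > 10)) and ((not (p <= -12)) -> ((2*g + t = 5 <-> 3*p = 29) and p > 10)))) and ((not (p <= -12)) -> ((2*g + t = 5 <-> 3*p = 29) and p > 10)))) and ((not (p <= -12)) -> ((2*g + t = 5 <-> 3*p = 29) and p > 10)))) and ((not (p <= -12)) -> ((2*g + t = 5 <-> 3*p = 29) and p > 10))
So before the loop: (p <= -12 -> ((p <= -12 -> ((p <= -12 -> ((p <= -12 -> ((not (p <= -12)) and (2*g + t = 5 <-> 3*p = 29) and p > 10)) and ((not (p <= -12)) -> ((2*g + t = 5 <-> 3*p = 29) and p > 10)))) and ((not (p <= -12)) -> ((2*g + t = 5 <-> 3*p = 29) and p > 10)))) and ((not (p <= -12)) -> ((2*g + t = 5 <-> 3*p = 29) and p > 10)))) and ((not (p <= -12)) -> ((2*g + t = 5 <-> 3*p = 29) and p > 10))
The weakest precondition is (p <= -12 -> ((p <= -12 -> ((p <= -12 -> ((p <= -12 -> ((not (p <= -12)) and (2*g + t = 5 <-> 3*p = 29) and p > 10)) and ((not (p <= -12)) -> ((2*g + t = 5 <-> 3*p = 29) and p > 10)))) and ((not (p <= -12)) -> ((2*g + t = 5 <-> 3*p = 29) and p > 10)))) and ((not (p <= -12)) -> ((2*g + t = 5 <-> 3*p = 29) and p > 10)))) and ((not (p <= -12)) -> ((2*g + t = 5 <-> 3*p = 29) and p > 10)).
Check whether (p <= -12 -> ((p <= -12 -> ((p <= -12 -> ((p <= -12 -> ((not (p <= -12)) and (2*g = 9 <-> 3*p = 29) and p > 10)) and ((not (p <= -12)) -> ((2*g = 9 <-> 3*p = 29) and p > 10)))) and ((not (p <= -12)) -> ((2*g = 9 <-> 3*p = 29) and p > 10)))) and ((not (p <= -12)) -> ((2*g = 9 <-> 3*p = 29) and p > 10)))) and ((not (p <= -12)) -> ((2*g = 9 <-> 3*p = 29) and p > 10)) and t = -3 implies it.
Countermodel: at the initial state g = 4, p = 11, t = -3, the precondition holds but the weakest precondition fails.
Answer: invalid


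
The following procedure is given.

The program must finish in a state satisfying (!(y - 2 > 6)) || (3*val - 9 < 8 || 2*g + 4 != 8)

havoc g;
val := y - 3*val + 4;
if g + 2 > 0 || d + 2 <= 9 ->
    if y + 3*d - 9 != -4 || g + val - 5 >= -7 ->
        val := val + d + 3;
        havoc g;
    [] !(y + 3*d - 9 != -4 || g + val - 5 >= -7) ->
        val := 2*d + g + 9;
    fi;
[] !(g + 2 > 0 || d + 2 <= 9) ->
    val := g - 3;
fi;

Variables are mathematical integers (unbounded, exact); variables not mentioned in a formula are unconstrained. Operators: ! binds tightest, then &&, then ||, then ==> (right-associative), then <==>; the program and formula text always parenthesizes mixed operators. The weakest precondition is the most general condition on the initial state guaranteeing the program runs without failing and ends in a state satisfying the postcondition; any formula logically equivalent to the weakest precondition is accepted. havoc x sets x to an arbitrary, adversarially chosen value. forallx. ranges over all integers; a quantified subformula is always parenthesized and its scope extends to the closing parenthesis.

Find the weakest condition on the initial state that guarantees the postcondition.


Working backward. After the program, the postcondition (!(y - 2 > 6)) || (3*val - 9 < 8 || 2*g + 4 != 8) must hold; in canonical form it is (!(y > 8)) || 3*val < 17 || 2*g != 4.
Then branch requires ((3*d + y != 5 || g + val >= -2) ==> (forall g_1. ((!(y > 8)) || 3*d + 3*val < 8 || 2*g_1 != 4))) && ((!(3*d + y != 5 || g + val >= -2)) ==> ((!(y > 8)) || 6*d + 3*g < -10 || 2*g != 4)); else branch requires (!(y > 8)) || 3*g < 26 || 2*g != 4.
Before the if: ((g > -2 || d <= 7) ==> (((3*d + y != 5 || g + val >= -2) ==> (forall g_1. ((!(y > 8)) || 3*d + 3*val < 8 || 2*g_1 != 4))) && ((!(3*d + y != 5 || g + val >= -2)) ==> ((!(y > 8)) || 6*d + 3*g < -10 || 2*g != 4)))) && ((!(g > -2 || d <= 7)) ==> ((!(y > 8)) || 3*g < 26 || 2*g != 4))
Before val := y - 3*val + 4: ((g > -2 || d <= 7) ==> (((3*d + y != 5 || g + y >= 3*val - 6) ==> (forall g_1. ((!(y > 8)) || 3*d + 3*y < 9*val - 4 || 2*g_1 != 4))) && ((!(3*d + y != 5 || g + y >= 3*val - 6)) ==> ((!(y > 8)) || 6*d + 3*g < -10 || 2*g != 4)))) && ((!(g > -2 || d <= 7)) ==> ((!(y > 8)) || 3*g < 26 || 2*g != 4))
Before havoc g: forall g_2. (((g_2 > -2 || d <= 7) ==> (((3*d + y != 5 || g_2 + y >= 3*val - 6) ==> (forall g_1. ((!(y > 8)) || 3*d + 3*y < 9*val - 4 || 2*g_1 != 4))) && ((!(3*d + y != 5 || g_2 + y >= 3*val - 6)) ==> ((!(y > 8)) || 6*d + 3*g_2 < -10 || 2*g_2 != 4)))) && ((!(g_2 > -2 || d <= 7)) ==> ((!(y > 8)) || 3*g_2 < 26 || 2*g_2 != 4)))
Answer: WP = forall g_2. (((g_2 > -2 || d <= 7) ==> (((3*d + y != 5 || g_2 + y >= 3*val - 6) ==> (forall g_1. ((!(y > 8)) || 3*d + 3*y < 9*val - 4 || 2*g_1 != 4))) && ((!(3*d + y != 5 || g_2 + y >= 3*val - 6)) ==> ((!(y > 8)) || 6*d + 3*g_2 < -10 || 2*g_2 != 4)))) && ((!(g_2 > -2 || d <= 7)) ==> ((!(y > 8)) || 3*g_2 < 26 || 2*g_2 != 4)))


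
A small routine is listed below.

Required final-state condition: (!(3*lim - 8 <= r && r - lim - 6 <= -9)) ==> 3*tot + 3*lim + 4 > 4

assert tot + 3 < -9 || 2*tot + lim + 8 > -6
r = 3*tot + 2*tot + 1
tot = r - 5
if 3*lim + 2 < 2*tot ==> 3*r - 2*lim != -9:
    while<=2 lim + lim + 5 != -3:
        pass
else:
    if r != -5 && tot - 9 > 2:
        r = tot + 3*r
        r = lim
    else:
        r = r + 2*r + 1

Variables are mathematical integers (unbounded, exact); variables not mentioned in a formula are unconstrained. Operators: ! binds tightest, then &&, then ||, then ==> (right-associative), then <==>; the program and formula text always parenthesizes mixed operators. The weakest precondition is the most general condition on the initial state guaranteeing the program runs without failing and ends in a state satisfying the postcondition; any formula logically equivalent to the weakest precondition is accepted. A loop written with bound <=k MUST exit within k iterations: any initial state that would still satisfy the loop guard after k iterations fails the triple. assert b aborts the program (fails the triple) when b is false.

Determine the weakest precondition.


Working backward. After the program, the postcondition (!(3*lim - 8 <= r && r - lim - 6 <= -9)) ==> 3*tot + 3*lim + 4 > 4 must hold; in canonical form it is (!(3*lim <= r + 8 && r <= lim - 3)) ==> 3*lim + 3*tot > 0.
Then branch requires (2*lim != -8 ==> ((2*lim != -8 ==> ((!(2*lim != -8)) && ((!(3*lim <= r + 8 && r <= lim - 3)) ==> 3*lim + 3*tot > 0))) && ((!(2*lim != -8)) ==> ((!(3*lim <= r + 8 && r <= lim - 3)) ==> 3*lim + 3*tot > 0)))) && ((!(2*lim != -8)) ==> ((!(3*lim <= r + 8 && r <= lim - 3)) ==> 3*lim + 3*tot > 0)); else branch requires ((r != -5 && tot > 11) ==> 3*lim + 3*tot > 0) && ((!(r != -5 && tot > 11)) ==> ((!(3*lim <= 3*r + 9 && 3*r <= lim - 4)) ==> 3*lim + 3*tot > 0)).
Before the if: ((3*lim < 2*tot - 2 ==> 3*r != 2*lim - 9) ==> ((2*lim != -8 ==> ((2*lim != -8 ==> ((!(2*lim != -8)) && ((!(3*lim <= r + 8 && r <= lim - 3)) ==> 3*lim + 3*tot > 0))) && ((!(2*lim != -8)) ==> ((!(3*lim <= r + 8 && r <= lim - 3)) ==> 3*lim + 3*tot > 0)))) && ((!(2*lim != -8)) ==> ((!(3*lim <= r + 8 && r <= lim - 3)) ==> 3*lim + 3*tot > 0)))) && ((!(3*lim < 2*tot - 2 ==> 3*r != 2*lim - 9)) ==> (((r != -5 && tot > 11) ==> 3*lim + 3*tot > 0) && ((!(r != -5 && tot > 11)) ==> ((!(3*lim <= 3*r + 9 && 3*r <= lim - 4)) ==> 3*lim + 3*tot > 0))))
Before tot := r - 5: ((3*lim < 2*r - 12 ==> 3*r != 2*lim - 9) ==> ((2*lim != -8 ==> ((2*lim != -8 ==> ((!(2*lim != -8)) && ((!(3*lim <= r + 8 && r <= lim - 3)) ==> 3*lim + 3*r > 15))) && ((!(2*lim != -8)) ==> ((!(3*lim <= r + 8 && r <= lim - 3)) ==> 3*lim + 3*r > 15)))) && ((!(2*lim != -8)) ==> ((!(3*lim <= r + 8 && r <= lim - 3)) ==> 3*lim + 3*r > 15)))) && ((!(3*lim < 2*r - 12 ==> 3*r != 2*lim - 9)) ==> (((r != -5 && r > 16) ==> 3*lim + 3*r > 15) && ((!(r != -5 && r > 16)) ==> ((!(3*lim <= 3*r + 9 && 3*r <= lim - 4)) ==> 3*lim + 3*r > 15))))
Before r := 3*tot + 2*tot + 1: ((3*lim < 10*tot - 10 ==> 15*tot != 2*lim - 12) ==> ((2*lim != -8 ==> ((2*lim != -8 ==> ((!(2*lim != -8)) && ((!(3*lim <= 5*tot + 9 && 5*tot <= lim - 4)) ==> 3*lim + 15*tot > 12))) && ((!(2*lim != -8)) ==> ((!(3*lim <= 5*tot + 9 && 5*tot <= lim - 4)) ==> 3*lim + 15*tot > 12)))) && ((!(2*lim != -8)) ==> ((!(3*lim <= 5*tot + 9 && 5*tot <= lim - 4)) ==> 3*lim + 15*tot > 12)))) && ((!(3*lim < 10*tot - 10 ==> 15*tot != 2*lim - 12)) ==> (((5*tot != -6 && 5*tot > 15) ==> 3*lim + 15*tot > 12) && ((!(5*tot != -6 && 5*tot > 15)) ==> ((!(3*lim <= 15*tot + 12 && 15*tot <= lim - 7)) ==> 3*lim + 15*tot > 12))))
Before assert tot + 3 < -9 || 2*tot + lim + 8 > -6: (tot < -12 || lim + 2*tot > -14) && ((3*lim < 10*tot - 10 ==> 15*tot != 2*lim - 12) ==> ((2*lim != -8 ==> ((2*lim != -8 ==> ((!(2*lim != -8)) && ((!(3*lim <= 5*tot + 9 && 5*tot <= lim - 4)) ==> 3*lim + 15*tot > 12))) && ((!(2*lim != -8)) ==> ((!(3*lim <= 5*tot + 9 && 5*tot <= lim - 4)) ==> 3*lim + 15*tot > 12)))) && ((!(2*lim != -8)) ==> ((!(3*lim <= 5*tot + 9 && 5*tot <= lim - 4)) ==> 3*lim + 15*tot > 12)))) && ((!(3*lim < 10*tot - 10 ==> 15*tot != 2*lim - 12)) ==> (((5*tot != -6 && 5*tot > 15) ==> 3*lim + 15*tot > 12) && ((!(5*tot != -6 && 5*tot > 15)) ==> ((!(3*lim <= 15*tot + 12 && 15*tot <= lim - 7)) ==> 3*lim + 15*tot > 12))))
Answer: WP = (tot < -12 || lim + 2*tot > -14) && ((3*lim < 10*tot - 10 ==> 15*tot != 2*lim - 12) ==> ((2*lim != -8 ==> ((2*lim != -8 ==> ((!(2*lim != -8)) && ((!(3*lim <= 5*tot + 9 && 5*tot <= lim - 4)) ==> 3*lim + 15*tot > 12))) && ((!(2*lim != -8)) ==> ((!(3*lim <= 5*tot + 9 && 5*tot <= lim - 4)) ==> 3*lim + 15*tot > 12)))) && ((!(2*lim != -8)) ==> ((!(3*lim <= 5*tot + 9 && 5*tot <= lim - 4)) ==> 3*lim + 15*tot > 12)))) && ((!(3*lim < 10*tot - 10 ==> 15*tot != 2*lim - 12)) ==> (((5*tot != -6 && 5*tot > 15) ==> 3*lim + 15*tot > 12) && ((!(5*tot != -6 && 5*tot > 15)) ==> ((!(3*lim <= 15*tot + 12 && 15*tot <= lim - 7)) ==> 3*lim + 15*tot > 12))))


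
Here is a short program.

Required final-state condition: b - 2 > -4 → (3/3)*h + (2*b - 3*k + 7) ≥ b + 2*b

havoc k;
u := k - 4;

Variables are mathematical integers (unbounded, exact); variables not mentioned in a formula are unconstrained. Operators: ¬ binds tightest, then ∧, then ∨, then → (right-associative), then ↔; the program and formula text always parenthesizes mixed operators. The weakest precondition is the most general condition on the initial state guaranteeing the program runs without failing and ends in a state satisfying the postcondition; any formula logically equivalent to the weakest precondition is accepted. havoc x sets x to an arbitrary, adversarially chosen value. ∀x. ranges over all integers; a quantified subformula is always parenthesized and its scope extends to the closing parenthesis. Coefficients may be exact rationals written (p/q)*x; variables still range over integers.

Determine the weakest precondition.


Working backward. After the program, the postcondition b - 2 > -4 → (3/3)*h + (2*b - 3*k + 7) ≥ b + 2*b must hold; in canonical form it is b > -2 → h ≥ b + 3*k - 7.
Before u := k - 4: b > -2 → h ≥ b + 3*k - 7
Before havoc k: ∀k_1. (b > -2 → h ≥ b + 3*k_1 - 7)
Answer: WP = ∀k_1. (b > -2 → h ≥ b + 3*k_1 - 7)
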